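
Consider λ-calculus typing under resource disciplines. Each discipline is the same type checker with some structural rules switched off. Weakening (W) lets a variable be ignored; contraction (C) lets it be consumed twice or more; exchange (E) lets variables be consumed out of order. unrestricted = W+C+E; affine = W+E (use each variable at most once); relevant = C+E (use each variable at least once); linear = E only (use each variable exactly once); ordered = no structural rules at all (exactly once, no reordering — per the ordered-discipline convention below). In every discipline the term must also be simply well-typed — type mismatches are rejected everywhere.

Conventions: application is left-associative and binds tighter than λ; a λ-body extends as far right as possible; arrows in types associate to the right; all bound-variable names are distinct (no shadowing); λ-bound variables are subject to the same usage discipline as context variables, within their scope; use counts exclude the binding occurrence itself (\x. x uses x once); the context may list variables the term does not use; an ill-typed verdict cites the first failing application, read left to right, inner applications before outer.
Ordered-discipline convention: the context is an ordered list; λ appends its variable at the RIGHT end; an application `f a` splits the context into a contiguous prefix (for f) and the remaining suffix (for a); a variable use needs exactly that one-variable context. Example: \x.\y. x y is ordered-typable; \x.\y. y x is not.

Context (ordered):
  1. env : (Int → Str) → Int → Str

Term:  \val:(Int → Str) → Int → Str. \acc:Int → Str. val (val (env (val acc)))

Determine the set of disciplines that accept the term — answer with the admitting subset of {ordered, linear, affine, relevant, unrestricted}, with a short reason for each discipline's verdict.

admitting disciplines: relevant, unrestricted
usage: env: 1, val [bound]: 3, acc [bound]: 1
order of uses: val, val, env, val, acc
typing: well-typed at ((Int → Str) → Int → Str) → (Int → Str) → Int → Str
ordered: ✗ — val ×3 used more than once (contraction)
linear: ✗ — val ×3 used more than once (contraction)
affine: ✗ — val ×3 used more than once (contraction)
relevant: ✓ — every one of env, val, acc appears
unrestricted: ✓ — well-typed at ((Int → Str) → Int → Str) → (Int → Str) → Int → Str; no restrictions here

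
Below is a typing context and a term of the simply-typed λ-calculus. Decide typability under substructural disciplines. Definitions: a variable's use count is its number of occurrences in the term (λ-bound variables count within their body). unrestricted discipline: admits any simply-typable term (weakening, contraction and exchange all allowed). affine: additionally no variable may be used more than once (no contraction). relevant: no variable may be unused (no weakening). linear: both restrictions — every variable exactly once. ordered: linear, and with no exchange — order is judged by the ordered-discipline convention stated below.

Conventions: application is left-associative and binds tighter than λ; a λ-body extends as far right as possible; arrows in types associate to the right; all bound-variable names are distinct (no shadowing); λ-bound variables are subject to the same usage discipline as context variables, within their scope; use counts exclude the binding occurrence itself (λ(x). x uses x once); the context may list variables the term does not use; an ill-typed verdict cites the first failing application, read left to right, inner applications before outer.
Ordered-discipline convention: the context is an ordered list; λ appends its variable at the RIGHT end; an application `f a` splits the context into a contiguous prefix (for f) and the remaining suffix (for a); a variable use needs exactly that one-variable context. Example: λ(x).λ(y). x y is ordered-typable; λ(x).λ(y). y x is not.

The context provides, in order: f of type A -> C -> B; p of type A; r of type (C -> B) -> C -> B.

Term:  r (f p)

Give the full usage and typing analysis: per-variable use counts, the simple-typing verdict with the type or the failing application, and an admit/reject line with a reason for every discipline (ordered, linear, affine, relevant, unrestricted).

use counts: f: 1×, p: 1×, r: 1×
uses in reading order: r, f, p
typing: well-typed — term : C -> B
ordered: ✗ — no contiguous prefix/suffix split fits r, f, p
linear: ✓ — exactly-once usage across f, p, r
affine: ✓ — f, p, r: no repeats, contraction unneeded
relevant: ✓ — none of f, p, r goes unused
unrestricted: ✓ — typability at C -> B is all that's needed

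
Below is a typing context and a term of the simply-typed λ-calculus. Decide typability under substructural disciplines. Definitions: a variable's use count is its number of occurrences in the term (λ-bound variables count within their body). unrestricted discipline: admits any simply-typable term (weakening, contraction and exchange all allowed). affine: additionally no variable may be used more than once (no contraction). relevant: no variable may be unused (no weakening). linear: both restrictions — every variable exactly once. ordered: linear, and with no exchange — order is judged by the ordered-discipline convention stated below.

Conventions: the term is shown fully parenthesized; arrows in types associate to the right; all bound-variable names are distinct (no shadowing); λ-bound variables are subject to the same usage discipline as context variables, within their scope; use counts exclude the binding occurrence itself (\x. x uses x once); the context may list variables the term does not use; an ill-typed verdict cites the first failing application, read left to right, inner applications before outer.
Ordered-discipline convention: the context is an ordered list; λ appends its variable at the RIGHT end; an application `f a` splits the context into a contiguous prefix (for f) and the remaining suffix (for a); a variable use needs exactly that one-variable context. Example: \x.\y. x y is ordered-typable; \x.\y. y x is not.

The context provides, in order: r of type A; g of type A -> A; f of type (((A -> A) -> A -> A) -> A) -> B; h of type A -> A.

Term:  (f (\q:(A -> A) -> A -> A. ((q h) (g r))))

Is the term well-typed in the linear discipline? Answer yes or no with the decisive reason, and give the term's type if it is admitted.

yes — exactly-once usage across r, g, f, h, q; term : B
usage: r=1, g=1, f=1, h=1, q (bound)=1
left-to-right use order: f, q, h, g, r
typing: well-typed at B
summary: ordered ✗ · linear ✓ · affine ✓ · relevant ✓ · unrestricted ✓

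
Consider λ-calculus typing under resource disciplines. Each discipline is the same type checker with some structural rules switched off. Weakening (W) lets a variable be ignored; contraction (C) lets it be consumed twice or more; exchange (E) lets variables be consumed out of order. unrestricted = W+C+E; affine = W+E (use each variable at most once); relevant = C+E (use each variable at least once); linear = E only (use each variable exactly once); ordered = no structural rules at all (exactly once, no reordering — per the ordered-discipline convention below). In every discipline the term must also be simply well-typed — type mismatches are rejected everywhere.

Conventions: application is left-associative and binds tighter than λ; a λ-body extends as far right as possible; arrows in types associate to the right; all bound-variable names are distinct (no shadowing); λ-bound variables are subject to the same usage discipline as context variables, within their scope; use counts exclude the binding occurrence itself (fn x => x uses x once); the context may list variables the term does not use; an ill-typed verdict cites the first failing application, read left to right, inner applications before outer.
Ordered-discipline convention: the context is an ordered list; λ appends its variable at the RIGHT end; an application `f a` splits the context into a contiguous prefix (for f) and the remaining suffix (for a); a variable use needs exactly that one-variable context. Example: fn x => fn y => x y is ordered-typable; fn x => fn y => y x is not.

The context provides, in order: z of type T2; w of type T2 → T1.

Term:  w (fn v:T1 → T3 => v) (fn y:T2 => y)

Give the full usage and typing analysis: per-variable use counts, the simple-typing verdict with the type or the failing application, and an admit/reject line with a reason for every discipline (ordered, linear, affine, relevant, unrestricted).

usage: z: 0, w: 1, v [bound]: 1, y [bound]: 1
order of uses: w, v, y
typing: ill-typed: an application expects T2 but receives (T1 → T3) → T1 → T3
ordered: ✗ — a type mismatch blocks all five
linear: ✗ — the type mismatch rejects it
affine: ✗ — not simply typable
relevant: ✗ — fails simple typing
unrestricted: ✗ — a type mismatch blocks all five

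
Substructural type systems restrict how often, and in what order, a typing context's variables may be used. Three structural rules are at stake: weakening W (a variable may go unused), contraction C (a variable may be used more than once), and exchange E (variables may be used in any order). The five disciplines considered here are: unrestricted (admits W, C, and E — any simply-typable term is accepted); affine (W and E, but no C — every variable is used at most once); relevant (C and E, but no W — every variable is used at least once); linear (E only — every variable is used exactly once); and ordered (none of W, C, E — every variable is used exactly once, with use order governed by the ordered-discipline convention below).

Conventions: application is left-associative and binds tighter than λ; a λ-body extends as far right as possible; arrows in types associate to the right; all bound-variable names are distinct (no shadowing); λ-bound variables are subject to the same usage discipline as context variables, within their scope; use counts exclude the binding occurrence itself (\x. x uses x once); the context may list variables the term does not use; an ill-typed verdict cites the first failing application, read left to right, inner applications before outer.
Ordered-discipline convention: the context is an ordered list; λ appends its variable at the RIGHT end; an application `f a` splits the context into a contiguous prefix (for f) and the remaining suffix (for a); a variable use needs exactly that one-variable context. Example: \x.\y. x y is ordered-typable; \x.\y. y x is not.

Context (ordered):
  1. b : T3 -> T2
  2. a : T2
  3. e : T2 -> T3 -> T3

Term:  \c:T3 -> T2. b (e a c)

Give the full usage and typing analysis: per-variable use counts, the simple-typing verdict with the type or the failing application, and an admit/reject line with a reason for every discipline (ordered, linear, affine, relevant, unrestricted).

use counts: b ×1; a ×1; e ×1; c [bound] ×1
uses in reading order: b, e, a, c
typing: ill-typed: argument of type T3 -> T2 where T3 is required
ordered ✗ (a type mismatch blocks all five)
linear ✗ (the type mismatch rejects it)
affine ✗ (not simply typable)
relevant ✗ (fails simple typing)
unrestricted ✗ (a type mismatch blocks all five)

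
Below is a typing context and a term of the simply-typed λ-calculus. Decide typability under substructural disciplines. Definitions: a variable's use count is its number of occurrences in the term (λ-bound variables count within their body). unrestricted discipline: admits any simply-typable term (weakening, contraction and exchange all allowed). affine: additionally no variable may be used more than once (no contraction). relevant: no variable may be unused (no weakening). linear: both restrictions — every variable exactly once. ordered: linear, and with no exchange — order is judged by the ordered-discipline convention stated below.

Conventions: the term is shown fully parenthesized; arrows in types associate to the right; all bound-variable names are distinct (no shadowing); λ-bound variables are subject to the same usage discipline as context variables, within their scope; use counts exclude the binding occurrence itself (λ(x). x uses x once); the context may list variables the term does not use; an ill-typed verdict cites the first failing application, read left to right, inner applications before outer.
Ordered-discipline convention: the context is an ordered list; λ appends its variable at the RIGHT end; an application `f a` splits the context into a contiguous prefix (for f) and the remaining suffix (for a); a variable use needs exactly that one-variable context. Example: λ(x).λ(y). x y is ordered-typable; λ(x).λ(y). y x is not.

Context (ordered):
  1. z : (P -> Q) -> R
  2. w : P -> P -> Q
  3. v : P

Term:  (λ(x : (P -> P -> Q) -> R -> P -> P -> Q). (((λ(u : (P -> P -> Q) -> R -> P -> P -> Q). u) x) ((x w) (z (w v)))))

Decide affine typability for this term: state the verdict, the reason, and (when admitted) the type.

no — needs contraction — w ×2, x ×2
counts: z: 1, w: 2, v: 1, x (bound): 2, u (bound): 1
uses in reading order: u, x, x, w, z, w, v
typing: well-typed at ((P -> P -> Q) -> R -> P -> P -> Q) -> R -> P -> P -> Q
across the five disciplines: ordered ✗ | linear ✗ | affine ✗ | relevant ✓ | unrestricted ✓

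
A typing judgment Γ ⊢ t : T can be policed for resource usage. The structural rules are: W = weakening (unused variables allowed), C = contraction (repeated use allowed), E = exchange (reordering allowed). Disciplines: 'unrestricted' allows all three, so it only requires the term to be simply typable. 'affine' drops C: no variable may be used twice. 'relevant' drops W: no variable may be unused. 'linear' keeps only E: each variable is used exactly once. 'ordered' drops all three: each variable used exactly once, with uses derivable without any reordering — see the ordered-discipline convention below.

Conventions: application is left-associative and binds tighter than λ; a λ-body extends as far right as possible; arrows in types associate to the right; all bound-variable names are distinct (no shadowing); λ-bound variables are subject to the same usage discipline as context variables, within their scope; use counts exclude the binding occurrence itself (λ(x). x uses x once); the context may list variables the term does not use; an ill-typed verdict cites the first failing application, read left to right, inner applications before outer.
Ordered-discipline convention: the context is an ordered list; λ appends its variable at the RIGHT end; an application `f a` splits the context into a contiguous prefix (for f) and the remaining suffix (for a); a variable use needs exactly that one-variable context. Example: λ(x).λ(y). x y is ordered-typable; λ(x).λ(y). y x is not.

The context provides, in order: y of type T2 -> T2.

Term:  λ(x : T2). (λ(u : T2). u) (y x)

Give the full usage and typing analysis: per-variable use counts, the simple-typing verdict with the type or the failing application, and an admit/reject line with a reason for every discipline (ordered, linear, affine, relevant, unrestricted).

usage: y ×1, x (λ-bound) ×1, u (λ-bound) ×1
left-to-right use order: u, y, x
typing: well-typed at T2 -> T2
ordered ✓ (single-use (y, x, u), ordered derivation ok)
linear ✓ (each of y, x, u used exactly once)
affine ✓ (no duplicate uses among y, x, u)
relevant ✓ (every one of y, x, u appears)
unrestricted ✓ (typability at T2 -> T2 is all that's needed)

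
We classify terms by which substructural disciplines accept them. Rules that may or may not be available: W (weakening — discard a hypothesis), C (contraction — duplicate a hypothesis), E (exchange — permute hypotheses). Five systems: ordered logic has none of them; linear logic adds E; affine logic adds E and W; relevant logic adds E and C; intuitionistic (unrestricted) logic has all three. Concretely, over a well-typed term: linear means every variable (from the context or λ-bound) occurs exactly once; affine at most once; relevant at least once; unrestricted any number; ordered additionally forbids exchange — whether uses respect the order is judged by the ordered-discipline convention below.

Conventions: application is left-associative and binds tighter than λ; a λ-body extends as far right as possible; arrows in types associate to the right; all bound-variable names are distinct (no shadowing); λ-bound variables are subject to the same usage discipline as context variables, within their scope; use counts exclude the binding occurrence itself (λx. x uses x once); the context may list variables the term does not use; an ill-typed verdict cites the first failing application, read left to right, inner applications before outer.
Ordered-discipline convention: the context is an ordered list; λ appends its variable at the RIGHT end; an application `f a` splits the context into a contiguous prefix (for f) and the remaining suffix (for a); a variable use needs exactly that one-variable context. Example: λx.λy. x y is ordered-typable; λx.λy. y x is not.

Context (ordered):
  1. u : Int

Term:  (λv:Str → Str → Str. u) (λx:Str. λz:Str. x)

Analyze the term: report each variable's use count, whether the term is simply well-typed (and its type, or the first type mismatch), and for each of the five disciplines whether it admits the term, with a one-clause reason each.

variable uses: u: 1; v [bound]: 0; x [bound]: 1; z [bound]: 0
order of uses: u, x
typing: well-typed — term : Int
ordered: ✗ — v, z left unused
linear: ✗ — v, z left unused
affine: ✓ — u, v, x, z: no repeats, contraction unneeded
relevant: ✗ — v, z left unused
unrestricted: ✓ — simply typable at Int; W, C, E all held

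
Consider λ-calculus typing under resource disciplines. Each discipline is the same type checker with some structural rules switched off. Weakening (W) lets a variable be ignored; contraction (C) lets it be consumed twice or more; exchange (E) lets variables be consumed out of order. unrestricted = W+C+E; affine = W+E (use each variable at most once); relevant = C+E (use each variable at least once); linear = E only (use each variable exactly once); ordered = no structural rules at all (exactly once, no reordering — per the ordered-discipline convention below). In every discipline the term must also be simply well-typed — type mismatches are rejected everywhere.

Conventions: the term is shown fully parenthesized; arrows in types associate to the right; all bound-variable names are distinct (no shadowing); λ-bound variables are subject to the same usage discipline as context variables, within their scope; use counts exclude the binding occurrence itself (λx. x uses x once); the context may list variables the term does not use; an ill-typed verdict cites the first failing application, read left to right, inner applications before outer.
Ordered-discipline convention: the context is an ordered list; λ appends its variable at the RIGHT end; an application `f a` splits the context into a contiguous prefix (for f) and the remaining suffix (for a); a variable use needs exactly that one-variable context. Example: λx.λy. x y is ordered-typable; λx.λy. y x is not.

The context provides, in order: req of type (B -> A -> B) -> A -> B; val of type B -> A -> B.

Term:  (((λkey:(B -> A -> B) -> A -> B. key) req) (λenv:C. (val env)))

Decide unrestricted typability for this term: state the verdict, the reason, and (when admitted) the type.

no — fails simple typing
use counts: req: 1; val: 1; key [bound]: 1; env [bound]: 1
order of uses: key, req, val, env
typing: ill-typed: argument of type C where B is required
summary: ordered ✗, linear ✗, affine ✗, relevant ✗, unrestricted ✗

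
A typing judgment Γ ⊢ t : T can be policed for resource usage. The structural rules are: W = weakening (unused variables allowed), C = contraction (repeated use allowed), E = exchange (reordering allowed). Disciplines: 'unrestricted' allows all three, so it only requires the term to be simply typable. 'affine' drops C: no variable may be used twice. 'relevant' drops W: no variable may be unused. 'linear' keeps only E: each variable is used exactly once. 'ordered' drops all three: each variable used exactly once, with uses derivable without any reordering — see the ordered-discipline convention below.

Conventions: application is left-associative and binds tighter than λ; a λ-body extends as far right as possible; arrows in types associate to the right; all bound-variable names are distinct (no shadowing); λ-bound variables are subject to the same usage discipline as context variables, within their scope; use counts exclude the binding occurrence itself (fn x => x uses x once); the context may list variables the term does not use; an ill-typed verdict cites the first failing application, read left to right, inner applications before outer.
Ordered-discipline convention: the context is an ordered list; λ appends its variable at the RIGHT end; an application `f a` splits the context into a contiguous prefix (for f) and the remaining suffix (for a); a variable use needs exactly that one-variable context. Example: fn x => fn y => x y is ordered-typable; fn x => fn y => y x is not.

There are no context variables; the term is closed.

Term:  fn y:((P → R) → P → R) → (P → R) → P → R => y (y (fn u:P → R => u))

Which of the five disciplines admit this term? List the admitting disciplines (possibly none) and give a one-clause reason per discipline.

admitted by: relevant, unrestricted
variable uses: y (λ-bound): 2; u (λ-bound): 1
order of uses: y, y, u
typing: well-typed — term : (((P → R) → P → R) → (P → R) → P → R) → (P → R) → P → R
ordered: ✗ — repeated use of y ×2
linear: ✗ — repeated use of y ×2
affine: ✗ — repeated use of y ×2
relevant: ✓ — every one of y, u appears
unrestricted: ✓ — simply typable at (((P → R) → P → R) → (P → R) → P → R) → (P → R) → P → R; W, C, E all held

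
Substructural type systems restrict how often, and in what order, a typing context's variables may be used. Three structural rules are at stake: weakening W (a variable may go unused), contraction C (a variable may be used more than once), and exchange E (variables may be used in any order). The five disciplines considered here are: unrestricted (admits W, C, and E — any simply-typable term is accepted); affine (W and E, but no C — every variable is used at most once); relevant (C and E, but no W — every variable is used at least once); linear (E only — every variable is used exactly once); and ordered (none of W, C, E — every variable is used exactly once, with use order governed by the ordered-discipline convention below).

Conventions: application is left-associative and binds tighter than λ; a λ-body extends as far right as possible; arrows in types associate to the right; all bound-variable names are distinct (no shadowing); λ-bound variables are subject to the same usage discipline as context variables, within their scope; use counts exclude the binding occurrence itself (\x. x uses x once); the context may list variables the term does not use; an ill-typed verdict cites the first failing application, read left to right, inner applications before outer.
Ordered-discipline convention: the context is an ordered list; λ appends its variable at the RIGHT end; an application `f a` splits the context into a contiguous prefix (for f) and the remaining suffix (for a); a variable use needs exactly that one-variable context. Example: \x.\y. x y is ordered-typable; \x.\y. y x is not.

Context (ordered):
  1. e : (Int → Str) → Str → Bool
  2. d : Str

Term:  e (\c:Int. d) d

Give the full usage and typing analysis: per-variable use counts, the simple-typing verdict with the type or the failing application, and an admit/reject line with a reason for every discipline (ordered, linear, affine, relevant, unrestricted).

usage: e=1; d=2; c (bound)=0
uses in reading order: e, d, d
typing: ✓ — Bool
ordered: ✗, uses contraction: d ×2; needs weakening: c unused
linear: ✗, uses contraction: d ×2; needs weakening: c unused
affine: ✗, uses contraction: d ×2
relevant: ✗, needs weakening: c unused
unrestricted: ✓, typability at Bool is all that's needed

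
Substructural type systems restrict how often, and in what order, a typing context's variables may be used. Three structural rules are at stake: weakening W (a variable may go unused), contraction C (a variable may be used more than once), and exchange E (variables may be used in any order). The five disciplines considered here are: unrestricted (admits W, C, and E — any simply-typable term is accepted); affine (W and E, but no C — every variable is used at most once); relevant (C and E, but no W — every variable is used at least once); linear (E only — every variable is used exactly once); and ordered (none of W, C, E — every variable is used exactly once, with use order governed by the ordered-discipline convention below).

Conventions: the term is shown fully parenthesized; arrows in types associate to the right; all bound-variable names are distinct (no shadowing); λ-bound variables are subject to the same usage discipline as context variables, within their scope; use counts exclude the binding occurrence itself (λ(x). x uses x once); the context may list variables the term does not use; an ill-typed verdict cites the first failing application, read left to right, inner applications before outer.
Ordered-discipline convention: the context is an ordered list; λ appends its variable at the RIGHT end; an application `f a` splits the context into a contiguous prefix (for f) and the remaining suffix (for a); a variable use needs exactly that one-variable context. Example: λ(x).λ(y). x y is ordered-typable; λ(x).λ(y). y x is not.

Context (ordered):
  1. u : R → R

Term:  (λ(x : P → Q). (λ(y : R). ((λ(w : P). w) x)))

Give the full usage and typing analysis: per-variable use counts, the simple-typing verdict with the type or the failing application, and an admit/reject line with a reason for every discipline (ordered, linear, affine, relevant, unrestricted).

use counts: u=0, x [bound]=1, y [bound]=0, w [bound]=1
left-to-right use order: w, x
typing: ill-typed: a function awaiting P gets P → Q
ordered: ✗ — fails simple typing
linear: ✗ — a type mismatch blocks all five
affine: ✗ — the type mismatch rejects it
relevant: ✗ — not simply typable
unrestricted: ✗ — fails simple typing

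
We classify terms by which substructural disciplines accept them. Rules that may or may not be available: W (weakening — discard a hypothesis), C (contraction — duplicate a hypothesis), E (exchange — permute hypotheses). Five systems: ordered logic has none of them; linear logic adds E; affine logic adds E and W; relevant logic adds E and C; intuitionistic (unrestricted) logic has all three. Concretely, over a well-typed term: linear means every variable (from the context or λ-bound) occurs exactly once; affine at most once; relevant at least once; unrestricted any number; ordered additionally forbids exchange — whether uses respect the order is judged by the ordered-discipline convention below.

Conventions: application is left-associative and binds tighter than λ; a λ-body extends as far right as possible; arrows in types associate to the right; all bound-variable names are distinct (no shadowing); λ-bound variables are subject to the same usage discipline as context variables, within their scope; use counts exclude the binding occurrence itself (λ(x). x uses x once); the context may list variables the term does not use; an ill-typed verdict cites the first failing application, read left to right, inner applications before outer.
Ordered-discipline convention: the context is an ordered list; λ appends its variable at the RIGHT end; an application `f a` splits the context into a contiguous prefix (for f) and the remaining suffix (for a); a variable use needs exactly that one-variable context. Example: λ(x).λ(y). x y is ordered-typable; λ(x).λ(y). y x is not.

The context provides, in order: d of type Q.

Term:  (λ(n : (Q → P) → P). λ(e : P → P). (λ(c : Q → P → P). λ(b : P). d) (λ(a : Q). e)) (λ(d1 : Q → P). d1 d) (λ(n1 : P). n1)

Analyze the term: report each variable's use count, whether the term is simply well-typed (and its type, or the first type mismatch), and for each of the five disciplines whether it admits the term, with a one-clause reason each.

counts: d=2; n (bound)=0; e (bound)=1; c (bound)=0; b (bound)=0; a (bound)=0; d1 (bound)=1; n1 (bound)=1
order of uses: d, e, d1, d, n1
typing: the term checks, with type P → Q
ordered ✗ (d ×2 used more than once (contraction); unused: n, c, b, a — weakening required)
linear ✗ (d ×2 used more than once (contraction); unused: n, c, b, a — weakening required)
affine ✗ (d ×2 used more than once (contraction))
relevant ✗ (unused: n, c, b, a — weakening required)
unrestricted ✓ (simply typable at P → Q; W, C, E all held)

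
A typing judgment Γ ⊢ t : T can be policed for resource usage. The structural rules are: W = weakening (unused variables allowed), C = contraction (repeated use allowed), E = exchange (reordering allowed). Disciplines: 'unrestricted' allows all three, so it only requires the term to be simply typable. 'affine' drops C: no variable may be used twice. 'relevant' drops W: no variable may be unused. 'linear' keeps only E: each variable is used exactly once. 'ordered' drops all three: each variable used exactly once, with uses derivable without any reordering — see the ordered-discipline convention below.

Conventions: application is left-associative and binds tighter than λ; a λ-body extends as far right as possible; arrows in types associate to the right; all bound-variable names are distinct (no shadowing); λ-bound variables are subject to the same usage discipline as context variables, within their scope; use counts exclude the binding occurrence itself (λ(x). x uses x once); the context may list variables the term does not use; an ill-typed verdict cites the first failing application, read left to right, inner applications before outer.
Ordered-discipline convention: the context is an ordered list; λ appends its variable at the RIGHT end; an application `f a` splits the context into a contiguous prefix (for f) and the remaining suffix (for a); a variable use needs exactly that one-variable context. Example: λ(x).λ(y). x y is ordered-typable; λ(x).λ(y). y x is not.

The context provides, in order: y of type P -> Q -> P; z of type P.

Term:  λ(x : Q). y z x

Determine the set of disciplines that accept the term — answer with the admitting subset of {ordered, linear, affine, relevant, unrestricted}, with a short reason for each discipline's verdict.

accepted by: ordered, linear, affine, relevant, unrestricted
counts: y: 1; z: 1; x [bound]: 1
use order (left to right): y, z, x
typing: well-typed — term : Q -> P
ordered ✓ (y, z, x once each; derivable with no W/C/E)
linear ✓ (y, z, x: one use apiece)
affine ✓ (y, z, x: no repeats, contraction unneeded)
relevant ✓ (every one of y, z, x appears)
unrestricted ✓ (typability at Q -> P is all that's needed)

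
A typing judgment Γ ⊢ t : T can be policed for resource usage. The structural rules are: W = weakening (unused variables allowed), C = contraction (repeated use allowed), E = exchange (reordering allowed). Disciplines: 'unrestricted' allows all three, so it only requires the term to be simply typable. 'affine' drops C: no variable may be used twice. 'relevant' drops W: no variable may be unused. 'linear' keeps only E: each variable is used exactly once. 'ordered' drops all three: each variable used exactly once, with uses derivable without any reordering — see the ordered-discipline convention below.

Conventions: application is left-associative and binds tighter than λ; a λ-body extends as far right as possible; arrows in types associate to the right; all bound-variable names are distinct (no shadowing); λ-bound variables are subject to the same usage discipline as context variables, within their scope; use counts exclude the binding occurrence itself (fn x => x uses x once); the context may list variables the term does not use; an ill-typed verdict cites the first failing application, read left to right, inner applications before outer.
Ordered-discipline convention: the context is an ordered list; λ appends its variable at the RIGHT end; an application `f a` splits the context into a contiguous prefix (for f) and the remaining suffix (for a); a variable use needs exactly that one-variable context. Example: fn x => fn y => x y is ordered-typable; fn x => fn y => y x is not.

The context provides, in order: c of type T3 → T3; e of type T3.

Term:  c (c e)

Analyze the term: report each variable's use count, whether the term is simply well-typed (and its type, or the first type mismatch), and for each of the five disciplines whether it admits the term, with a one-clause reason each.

counts: c=2; e=1
uses in reading order: c, c, e
typing: ✓ — T3
ordered ✗ (repeated use of c ×2)
linear ✗ (repeated use of c ×2)
affine ✗ (repeated use of c ×2)
relevant ✓ (none of c, e goes unused)
unrestricted ✓ (simply typable at T3; W, C, E all held)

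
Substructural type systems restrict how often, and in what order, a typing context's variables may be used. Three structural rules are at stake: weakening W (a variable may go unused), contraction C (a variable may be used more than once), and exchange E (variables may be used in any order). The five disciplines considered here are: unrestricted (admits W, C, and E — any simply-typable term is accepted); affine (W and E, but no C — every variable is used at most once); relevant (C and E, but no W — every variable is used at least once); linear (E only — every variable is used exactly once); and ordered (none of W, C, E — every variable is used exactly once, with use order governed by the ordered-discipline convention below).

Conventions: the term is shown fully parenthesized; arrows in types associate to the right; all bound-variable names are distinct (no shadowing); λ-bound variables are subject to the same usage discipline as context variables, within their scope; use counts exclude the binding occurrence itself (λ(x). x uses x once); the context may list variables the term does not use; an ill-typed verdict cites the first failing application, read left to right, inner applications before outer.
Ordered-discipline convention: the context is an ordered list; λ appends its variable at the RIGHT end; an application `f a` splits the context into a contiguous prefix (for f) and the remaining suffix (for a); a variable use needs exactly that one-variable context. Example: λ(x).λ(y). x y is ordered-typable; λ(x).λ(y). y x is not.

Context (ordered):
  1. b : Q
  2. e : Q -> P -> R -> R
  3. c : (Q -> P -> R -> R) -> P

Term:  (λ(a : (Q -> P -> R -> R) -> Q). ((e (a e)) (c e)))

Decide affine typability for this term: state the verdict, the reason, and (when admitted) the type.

no — needs contraction — e ×3
counts: b ×0; e ×3; c ×1; a (λ-bound) ×1
uses in reading order: e, a, e, c, e
typing: well-typed at ((Q -> P -> R -> R) -> Q) -> R -> R
per-discipline verdicts: ordered ✗, linear ✗, affine ✗, relevant ✗, unrestricted ✓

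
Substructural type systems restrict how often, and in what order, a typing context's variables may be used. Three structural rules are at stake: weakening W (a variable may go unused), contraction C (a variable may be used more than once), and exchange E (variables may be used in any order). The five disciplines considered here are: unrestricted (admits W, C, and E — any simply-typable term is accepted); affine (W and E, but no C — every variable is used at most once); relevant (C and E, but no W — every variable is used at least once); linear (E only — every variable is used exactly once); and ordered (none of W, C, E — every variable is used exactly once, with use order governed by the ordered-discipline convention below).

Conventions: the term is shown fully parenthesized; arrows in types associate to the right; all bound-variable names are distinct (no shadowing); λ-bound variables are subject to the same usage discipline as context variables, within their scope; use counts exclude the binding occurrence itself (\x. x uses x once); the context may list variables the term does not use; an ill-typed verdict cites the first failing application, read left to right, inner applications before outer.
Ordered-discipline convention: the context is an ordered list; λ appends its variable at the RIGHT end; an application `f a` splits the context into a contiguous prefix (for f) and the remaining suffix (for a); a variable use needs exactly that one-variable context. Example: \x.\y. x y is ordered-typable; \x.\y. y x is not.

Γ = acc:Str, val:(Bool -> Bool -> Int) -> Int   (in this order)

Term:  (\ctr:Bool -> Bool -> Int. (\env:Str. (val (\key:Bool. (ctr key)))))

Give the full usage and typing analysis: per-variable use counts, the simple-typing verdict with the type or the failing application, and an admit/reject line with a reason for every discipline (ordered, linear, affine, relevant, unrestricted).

usage: acc ×0, val ×1, ctr (bound) ×1, env (bound) ×0, key (bound) ×1
order of uses: val, ctr, key
typing: well-typed — term : (Bool -> Bool -> Int) -> Str -> Int
ordered ✗ (unused: acc, env — weakening required)
linear ✗ (unused: acc, env — weakening required)
affine ✓ (at most one use each (acc, val, ctr, env, key))
relevant ✗ (unused: acc, env — weakening required)
unrestricted ✓ (simply typable at (Bool -> Bool -> Int) -> Str -> Int; W, C, E all held)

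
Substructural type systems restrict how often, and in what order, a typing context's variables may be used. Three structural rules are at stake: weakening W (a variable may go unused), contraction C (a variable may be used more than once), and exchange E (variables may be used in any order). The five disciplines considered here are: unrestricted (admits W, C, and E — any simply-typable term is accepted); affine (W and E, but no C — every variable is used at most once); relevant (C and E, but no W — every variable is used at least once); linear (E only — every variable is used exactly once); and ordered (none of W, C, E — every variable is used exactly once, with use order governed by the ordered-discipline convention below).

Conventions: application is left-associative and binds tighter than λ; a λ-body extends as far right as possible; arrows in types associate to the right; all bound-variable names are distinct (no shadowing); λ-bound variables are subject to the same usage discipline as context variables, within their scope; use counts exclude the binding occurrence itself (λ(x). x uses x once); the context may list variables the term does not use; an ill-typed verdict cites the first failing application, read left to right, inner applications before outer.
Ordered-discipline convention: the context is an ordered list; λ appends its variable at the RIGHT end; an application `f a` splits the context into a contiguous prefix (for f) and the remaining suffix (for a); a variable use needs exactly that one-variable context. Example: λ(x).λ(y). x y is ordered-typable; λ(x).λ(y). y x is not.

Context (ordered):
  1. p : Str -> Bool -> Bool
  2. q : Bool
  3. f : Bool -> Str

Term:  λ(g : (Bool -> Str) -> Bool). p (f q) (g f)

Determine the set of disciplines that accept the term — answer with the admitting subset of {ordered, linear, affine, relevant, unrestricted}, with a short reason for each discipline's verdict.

admitted by: relevant, unrestricted
use counts: p: 1, q: 1, f: 2, g (λ-bound): 1
uses in reading order: p, f, q, g, f
typing: well-typed at ((Bool -> Str) -> Bool) -> Bool
ordered: ✗, needs contraction — f ×2
linear: ✗, needs contraction — f ×2
affine: ✗, needs contraction — f ×2
relevant: ✓, every one of p, q, f, g appears
unrestricted: ✓, well-typed at ((Bool -> Str) -> Bool) -> Bool; no restrictions here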